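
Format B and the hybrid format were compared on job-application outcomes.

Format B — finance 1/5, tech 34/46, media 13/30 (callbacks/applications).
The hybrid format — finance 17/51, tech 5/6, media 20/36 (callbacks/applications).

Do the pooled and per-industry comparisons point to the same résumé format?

Finance: Format B 1/5 = 20.0%, the hybrid format 17/51 = 33.3% → the hybrid format
Tech: Format B 34/46 = 73.9%, the hybrid format 5/6 = 83.3% → the hybrid format
Media: Format B 13/30 = 43.3%, the hybrid format 20/36 = 55.6% → the hybrid format
Overall: Format B 48/81 = 59.3%, the hybrid format 42/93 = 45.2% → Format B
The hybrid format wins each industry group but Format B wins overall — the comparison reverses. The hybrid format's applications skew toward finance, which has a lower base rate.

No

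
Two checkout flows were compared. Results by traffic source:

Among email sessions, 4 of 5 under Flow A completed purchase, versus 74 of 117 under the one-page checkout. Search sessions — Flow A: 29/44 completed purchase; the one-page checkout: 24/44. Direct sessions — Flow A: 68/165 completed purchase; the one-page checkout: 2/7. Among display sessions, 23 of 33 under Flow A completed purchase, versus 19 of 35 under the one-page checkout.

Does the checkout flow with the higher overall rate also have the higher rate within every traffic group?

No

Email: Flow A 4/5 = 80.0%, the one-page checkout 74/117 = 63.2% → Flow A
Search: Flow A 29/44 = 65.9%, the one-page checkout 24/44 = 54.5% → Flow A
Direct: Flow A 68/165 = 41.2%, the one-page checkout 2/7 = 28.6% → Flow A
Display: Flow A 23/33 = 69.7%, the one-page checkout 19/35 = 54.3% → Flow A
Overall: Flow A 124/247 = 50.2%, the one-page checkout 119/203 = 58.6% → the one-page checkout
Flow A wins each traffic group but the one-page checkout wins overall — the comparison reverses. Flow A's sessions skew toward direct, which has a lower base rate.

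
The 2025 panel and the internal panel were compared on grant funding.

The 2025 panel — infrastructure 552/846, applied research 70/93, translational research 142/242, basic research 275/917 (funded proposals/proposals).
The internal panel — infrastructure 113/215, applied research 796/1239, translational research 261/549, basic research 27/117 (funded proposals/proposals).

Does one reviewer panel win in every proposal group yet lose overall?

Yes

Infrastructure: the 2025 panel 552/846 = 65.2%, the internal panel 113/215 = 52.6% → the 2025 panel
Applied research: the 2025 panel 70/93 = 75.3%, the internal panel 796/1239 = 64.2% → the 2025 panel
Translational research: the 2025 panel 142/242 = 58.7%, the internal panel 261/549 = 47.5% → the 2025 panel
Basic research: the 2025 panel 275/917 = 30.0%, the internal panel 27/117 = 23.1% → the 2025 panel
Overall: the 2025 panel 1039/2098 = 49.5%, the internal panel 1197/2120 = 56.5% → the internal panel
The 2025 panel wins each proposal group but the internal panel wins overall — the comparison reverses. The 2025 panel's proposals skew toward basic research, which has a lower base rate.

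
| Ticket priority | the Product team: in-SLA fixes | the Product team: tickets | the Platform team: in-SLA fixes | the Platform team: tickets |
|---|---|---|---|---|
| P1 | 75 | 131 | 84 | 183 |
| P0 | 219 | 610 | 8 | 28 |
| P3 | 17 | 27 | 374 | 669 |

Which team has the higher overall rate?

the Platform team

P1: the Product team 75/131 = 57.3%, the Platform team 84/183 = 45.9% → the Product team
P0: the Product team 219/610 = 35.9%, the Platform team 8/28 = 28.6% → the Product team
P3: the Product team 17/27 = 63.0%, the Platform team 374/669 = 55.9% → the Product team
Overall: the Product team 311/768 = 40.5%, the Platform team 466/880 = 53.0% → the Platform team
(The Product team wins every ticket group but the Platform team wins overall — the Product team's tickets skew toward the low-rate P0 group.)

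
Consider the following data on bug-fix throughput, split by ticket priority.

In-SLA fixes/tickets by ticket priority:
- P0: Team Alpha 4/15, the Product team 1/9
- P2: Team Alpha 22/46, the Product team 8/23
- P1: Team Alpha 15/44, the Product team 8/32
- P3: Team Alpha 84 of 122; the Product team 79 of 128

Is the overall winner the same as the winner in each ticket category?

Yes

P0: Team Alpha 4/15 = 26.7%, the Product team 1/9 = 11.1% → Team Alpha
P2: Team Alpha 22/46 = 47.8%, the Product team 8/23 = 34.8% → Team Alpha
P1: Team Alpha 15/44 = 34.1%, the Product team 8/32 = 25.0% → Team Alpha
P3: Team Alpha 84/122 = 68.9%, the Product team 79/128 = 61.7% → Team Alpha
Overall: Team Alpha 125/227 = 55.1%, the Product team 96/192 = 50.0% → Team Alpha
Team Alpha wins overall and in every ticket group — no reversal.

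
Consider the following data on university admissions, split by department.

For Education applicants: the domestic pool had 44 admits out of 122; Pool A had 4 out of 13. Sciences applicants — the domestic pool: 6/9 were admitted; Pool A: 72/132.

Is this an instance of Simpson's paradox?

Yes

Education: the domestic pool 44/122 = 36.1%, Pool A 4/13 = 30.8% → the domestic pool
Sciences: the domestic pool 6/9 = 66.7%, Pool A 72/132 = 54.5% → the domestic pool
Overall: the domestic pool 50/131 = 38.2%, Pool A 76/145 = 52.4% → Pool A
The domestic pool wins each department group but Pool A wins overall — the comparison reverses. The domestic pool's applicants skew toward Education, which has a lower base rate.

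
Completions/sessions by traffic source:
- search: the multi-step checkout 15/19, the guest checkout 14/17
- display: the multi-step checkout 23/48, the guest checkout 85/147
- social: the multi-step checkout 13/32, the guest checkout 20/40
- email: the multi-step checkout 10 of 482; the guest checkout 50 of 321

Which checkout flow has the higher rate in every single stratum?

Search: the multi-step checkout 15/19 = 78.9%, the guest checkout 14/17 = 82.4% → the guest checkout
Display: the multi-step checkout 23/48 = 47.9%, the guest checkout 85/147 = 57.8% → the guest checkout
Social: the multi-step checkout 13/32 = 40.6%, the guest checkout 20/40 = 50.0% → the guest checkout
Email: the multi-step checkout 10/482 = 2.1%, the guest checkout 50/321 = 15.6% → the guest checkout
The guest checkout has the higher rate in all 4 groups.

the guest checkout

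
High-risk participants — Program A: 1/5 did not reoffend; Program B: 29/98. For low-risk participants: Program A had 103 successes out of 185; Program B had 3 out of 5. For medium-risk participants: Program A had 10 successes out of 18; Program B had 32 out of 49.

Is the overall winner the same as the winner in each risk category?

High-risk: Program A 1/5 = 20.0%, Program B 29/98 = 29.6% → Program B
Low-risk: Program A 103/185 = 55.7%, Program B 3/5 = 60.0% → Program B
Medium-risk: Program A 10/18 = 55.6%, Program B 32/49 = 65.3% → Program B
Overall: Program A 114/208 = 54.8%, Program B 64/152 = 42.1% → Program A
Program B wins each risk group but Program A wins overall — the comparison reverses. Program B's participants skew toward high-risk, which has a lower base rate.

No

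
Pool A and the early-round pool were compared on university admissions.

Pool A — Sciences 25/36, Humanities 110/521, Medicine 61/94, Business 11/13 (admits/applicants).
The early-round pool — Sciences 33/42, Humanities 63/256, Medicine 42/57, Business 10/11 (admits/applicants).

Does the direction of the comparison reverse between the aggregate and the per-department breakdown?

Sciences: Pool A 25/36 = 69.4%, the early-round pool 33/42 = 78.6% → the early-round pool
Humanities: Pool A 110/521 = 21.1%, the early-round pool 63/256 = 24.6% → the early-round pool
Medicine: Pool A 61/94 = 64.9%, the early-round pool 42/57 = 73.7% → the early-round pool
Business: Pool A 11/13 = 84.6%, the early-round pool 10/11 = 90.9% → the early-round pool
Overall: Pool A 207/664 = 31.2%, the early-round pool 148/366 = 40.4% → the early-round pool
The early-round pool wins overall and in every department group — no reversal.

No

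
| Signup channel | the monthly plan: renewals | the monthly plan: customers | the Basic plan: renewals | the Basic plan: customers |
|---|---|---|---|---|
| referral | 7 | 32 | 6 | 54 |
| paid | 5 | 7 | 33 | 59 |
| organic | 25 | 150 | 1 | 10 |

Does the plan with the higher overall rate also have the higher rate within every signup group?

No

Referral: the monthly plan 7/32 = 21.9%, the Basic plan 6/54 = 11.1% → the monthly plan
Paid: the monthly plan 5/7 = 71.4%, the Basic plan 33/59 = 55.9% → the monthly plan
Organic: the monthly plan 25/150 = 16.7%, the Basic plan 1/10 = 10.0% → the monthly plan
Overall: the monthly plan 37/189 = 19.6%, the Basic plan 40/123 = 32.5% → the Basic plan
The monthly plan wins each signup group but the Basic plan wins overall — the comparison reverses. The monthly plan's customers skew toward organic, which has a lower base rate.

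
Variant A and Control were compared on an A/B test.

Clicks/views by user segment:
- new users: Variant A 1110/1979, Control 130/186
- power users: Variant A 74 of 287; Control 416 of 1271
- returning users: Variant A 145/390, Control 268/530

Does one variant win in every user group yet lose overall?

New users: Variant A 1110/1979 = 56.1%, Control 130/186 = 69.9% → Control
Power users: Variant A 74/287 = 25.8%, Control 416/1271 = 32.7% → Control
Returning users: Variant A 145/390 = 37.2%, Control 268/530 = 50.6% → Control
Overall: Variant A 1329/2656 = 50.0%, Control 814/1987 = 41.0% → Variant A
Control wins each user group but Variant A wins overall — the comparison reverses. Control's views skew toward power users, which has a lower base rate.

Yes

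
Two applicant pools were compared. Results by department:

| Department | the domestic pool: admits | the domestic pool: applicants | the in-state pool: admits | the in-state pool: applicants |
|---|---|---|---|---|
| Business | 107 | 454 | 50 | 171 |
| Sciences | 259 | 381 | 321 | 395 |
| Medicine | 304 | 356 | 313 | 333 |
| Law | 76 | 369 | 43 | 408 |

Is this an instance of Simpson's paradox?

No

Business: the domestic pool 107/454 = 23.6%, the in-state pool 50/171 = 29.2% → the in-state pool
Sciences: the domestic pool 259/381 = 68.0%, the in-state pool 321/395 = 81.3% → the in-state pool
Medicine: the domestic pool 304/356 = 85.4%, the in-state pool 313/333 = 94.0% → the in-state pool
Law: the domestic pool 76/369 = 20.6%, the in-state pool 43/408 = 10.5% → the domestic pool
Overall: the domestic pool 746/1560 = 47.8%, the in-state pool 727/1307 = 55.6% → the in-state pool
Neither sweeps: the domestic pool wins 1 of 4 groups, the in-state pool wins 3. The in-state pool wins overall but not every group — no Simpson reversal.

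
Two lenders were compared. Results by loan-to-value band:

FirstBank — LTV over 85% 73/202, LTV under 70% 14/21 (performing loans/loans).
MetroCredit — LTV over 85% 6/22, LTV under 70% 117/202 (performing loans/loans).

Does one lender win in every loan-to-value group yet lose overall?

Yes

LTV over 85%: FirstBank 73/202 = 36.1%, MetroCredit 6/22 = 27.3% → FirstBank
LTV under 70%: FirstBank 14/21 = 66.7%, MetroCredit 117/202 = 57.9% → FirstBank
Overall: FirstBank 87/223 = 39.0%, MetroCredit 123/224 = 54.9% → MetroCredit
FirstBank wins each loan-to-value group but MetroCredit wins overall — the comparison reverses. FirstBank's loans skew toward LTV over 85%, which has a lower base rate.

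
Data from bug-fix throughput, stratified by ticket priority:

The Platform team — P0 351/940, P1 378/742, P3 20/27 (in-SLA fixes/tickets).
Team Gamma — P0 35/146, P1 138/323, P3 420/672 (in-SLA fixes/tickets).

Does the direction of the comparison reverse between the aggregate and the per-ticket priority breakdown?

Yes

P0: the Platform team 351/940 = 37.3%, Team Gamma 35/146 = 24.0% → the Platform team
P1: the Platform team 378/742 = 50.9%, Team Gamma 138/323 = 42.7% → the Platform team
P3: the Platform team 20/27 = 74.1%, Team Gamma 420/672 = 62.5% → the Platform team
Overall: the Platform team 749/1709 = 43.8%, Team Gamma 593/1141 = 52.0% → Team Gamma
The Platform team wins each ticket group but Team Gamma wins overall — the comparison reverses. The Platform team's tickets skew toward P0, which has a lower base rate.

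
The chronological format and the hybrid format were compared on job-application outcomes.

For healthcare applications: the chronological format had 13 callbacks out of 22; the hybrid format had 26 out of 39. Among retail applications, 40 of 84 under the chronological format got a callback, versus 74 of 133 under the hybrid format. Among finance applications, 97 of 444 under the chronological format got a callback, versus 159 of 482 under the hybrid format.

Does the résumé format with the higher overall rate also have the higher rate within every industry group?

Healthcare: the chronological format 13/22 = 59.1%, the hybrid format 26/39 = 66.7% → the hybrid format
Retail: the chronological format 40/84 = 47.6%, the hybrid format 74/133 = 55.6% → the hybrid format
Finance: the chronological format 97/444 = 21.8%, the hybrid format 159/482 = 33.0% → the hybrid format
Overall: the chronological format 150/550 = 27.3%, the hybrid format 259/654 = 39.6% → the hybrid format
The hybrid format wins overall and in every industry group — no reversal.

Yes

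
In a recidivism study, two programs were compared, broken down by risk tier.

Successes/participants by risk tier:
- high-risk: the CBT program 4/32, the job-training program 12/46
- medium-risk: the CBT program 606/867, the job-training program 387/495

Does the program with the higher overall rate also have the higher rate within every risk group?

Yes

High-risk: the CBT program 4/32 = 12.5%, the job-training program 12/46 = 26.1% → the job-training program
Medium-risk: the CBT program 606/867 = 69.9%, the job-training program 387/495 = 78.2% → the job-training program
Overall: the CBT program 610/899 = 67.9%, the job-training program 399/541 = 73.8% → the job-training program
The job-training program wins overall and in every risk group — no reversal.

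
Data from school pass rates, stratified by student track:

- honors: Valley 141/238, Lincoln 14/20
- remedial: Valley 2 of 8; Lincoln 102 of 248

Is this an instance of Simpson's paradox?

Yes

Honors: Valley 141/238 = 59.2%, Lincoln 14/20 = 70.0% → Lincoln
Remedial: Valley 2/8 = 25.0%, Lincoln 102/248 = 41.1% → Lincoln
Overall: Valley 143/246 = 58.1%, Lincoln 116/268 = 43.3% → Valley
Lincoln wins each student group but Valley wins overall — the comparison reverses. Lincoln's students skew toward remedial, which has a lower base rate.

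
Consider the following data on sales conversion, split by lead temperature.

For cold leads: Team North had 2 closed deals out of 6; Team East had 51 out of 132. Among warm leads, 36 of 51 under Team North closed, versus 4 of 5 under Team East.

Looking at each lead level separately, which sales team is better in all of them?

Team East

Cold: Team North 2/6 = 33.3%, Team East 51/132 = 38.6% → Team East
Warm: Team North 36/51 = 70.6%, Team East 4/5 = 80.0% → Team East
Team East has the higher rate in both groups.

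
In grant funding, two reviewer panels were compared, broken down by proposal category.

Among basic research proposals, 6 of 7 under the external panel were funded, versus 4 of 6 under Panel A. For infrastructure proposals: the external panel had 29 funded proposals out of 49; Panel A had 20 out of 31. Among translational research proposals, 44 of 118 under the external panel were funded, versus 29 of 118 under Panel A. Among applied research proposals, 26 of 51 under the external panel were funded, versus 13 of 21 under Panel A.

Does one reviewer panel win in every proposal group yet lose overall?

No

Basic research: the external panel 6/7 = 85.7%, Panel A 4/6 = 66.7% → the external panel
Infrastructure: the external panel 29/49 = 59.2%, Panel A 20/31 = 64.5% → Panel A
Translational research: the external panel 44/118 = 37.3%, Panel A 29/118 = 24.6% → the external panel
Applied research: the external panel 26/51 = 51.0%, Panel A 13/21 = 61.9% → Panel A
Overall: the external panel 105/225 = 46.7%, Panel A 66/176 = 37.5% → the external panel
Neither sweeps: the external panel wins 2 of 4 groups, Panel A wins 2. The external panel wins overall but not every group — no Simpson reversal.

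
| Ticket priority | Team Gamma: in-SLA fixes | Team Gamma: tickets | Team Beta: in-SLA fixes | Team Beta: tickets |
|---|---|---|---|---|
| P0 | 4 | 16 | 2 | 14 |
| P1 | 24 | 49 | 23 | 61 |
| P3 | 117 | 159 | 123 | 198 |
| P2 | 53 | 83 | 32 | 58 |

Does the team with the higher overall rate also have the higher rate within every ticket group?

P0: Team Gamma 4/16 = 25.0%, Team Beta 2/14 = 14.3% → Team Gamma
P1: Team Gamma 24/49 = 49.0%, Team Beta 23/61 = 37.7% → Team Gamma
P3: Team Gamma 117/159 = 73.6%, Team Beta 123/198 = 62.1% → Team Gamma
P2: Team Gamma 53/83 = 63.9%, Team Beta 32/58 = 55.2% → Team Gamma
Overall: Team Gamma 198/307 = 64.5%, Team Beta 180/331 = 54.4% → Team Gamma
Team Gamma wins overall and in every ticket group — no reversal.

Yes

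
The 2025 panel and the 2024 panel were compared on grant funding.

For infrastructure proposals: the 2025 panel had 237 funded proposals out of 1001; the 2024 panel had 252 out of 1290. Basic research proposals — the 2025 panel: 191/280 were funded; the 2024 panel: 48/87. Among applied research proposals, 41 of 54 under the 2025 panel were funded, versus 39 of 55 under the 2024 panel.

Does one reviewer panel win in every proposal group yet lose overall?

Infrastructure: the 2025 panel 237/1001 = 23.7%, the 2024 panel 252/1290 = 19.5% → the 2025 panel
Basic research: the 2025 panel 191/280 = 68.2%, the 2024 panel 48/87 = 55.2% → the 2025 panel
Applied research: the 2025 panel 41/54 = 75.9%, the 2024 panel 39/55 = 70.9% → the 2025 panel
Overall: the 2025 panel 469/1335 = 35.1%, the 2024 panel 339/1432 = 23.7% → the 2025 panel
The 2025 panel wins overall and in every proposal group — no reversal.

No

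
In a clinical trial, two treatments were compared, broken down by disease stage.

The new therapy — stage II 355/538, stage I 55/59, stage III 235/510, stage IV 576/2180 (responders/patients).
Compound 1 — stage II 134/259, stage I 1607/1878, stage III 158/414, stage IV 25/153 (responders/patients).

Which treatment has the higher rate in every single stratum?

the new therapy

Stage II: the new therapy 355/538 = 66.0%, Compound 1 134/259 = 51.7% → the new therapy
Stage I: the new therapy 55/59 = 93.2%, Compound 1 1607/1878 = 85.6% → the new therapy
Stage III: the new therapy 235/510 = 46.1%, Compound 1 158/414 = 38.2% → the new therapy
Stage IV: the new therapy 576/2180 = 26.4%, Compound 1 25/153 = 16.3% → the new therapy
The new therapy has the higher rate in all 4 groups.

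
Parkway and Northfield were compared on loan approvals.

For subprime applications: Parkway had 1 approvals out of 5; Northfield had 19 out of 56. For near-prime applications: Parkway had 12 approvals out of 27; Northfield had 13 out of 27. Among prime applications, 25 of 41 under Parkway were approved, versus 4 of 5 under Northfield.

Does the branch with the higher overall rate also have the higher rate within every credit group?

No

Subprime: Parkway 1/5 = 20.0%, Northfield 19/56 = 33.9% → Northfield
Near-prime: Parkway 12/27 = 44.4%, Northfield 13/27 = 48.1% → Northfield
Prime: Parkway 25/41 = 61.0%, Northfield 4/5 = 80.0% → Northfield
Overall: Parkway 38/73 = 52.1%, Northfield 36/88 = 40.9% → Parkway
Northfield wins each credit group but Parkway wins overall — the comparison reverses. Northfield's applications skew toward subprime, which has a lower base rate.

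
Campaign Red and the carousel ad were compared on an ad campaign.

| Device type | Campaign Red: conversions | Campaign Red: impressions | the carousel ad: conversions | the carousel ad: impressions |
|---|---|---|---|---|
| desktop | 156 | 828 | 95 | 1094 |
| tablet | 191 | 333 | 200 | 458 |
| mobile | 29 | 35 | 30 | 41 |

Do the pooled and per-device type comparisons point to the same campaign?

Desktop: Campaign Red 156/828 = 18.8%, the carousel ad 95/1094 = 8.7% → Campaign Red
Tablet: Campaign Red 191/333 = 57.4%, the carousel ad 200/458 = 43.7% → Campaign Red
Mobile: Campaign Red 29/35 = 82.9%, the carousel ad 30/41 = 73.2% → Campaign Red
Overall: Campaign Red 376/1196 = 31.4%, the carousel ad 325/1593 = 20.4% → Campaign Red
Campaign Red wins overall and in every device group — no reversal.

Yes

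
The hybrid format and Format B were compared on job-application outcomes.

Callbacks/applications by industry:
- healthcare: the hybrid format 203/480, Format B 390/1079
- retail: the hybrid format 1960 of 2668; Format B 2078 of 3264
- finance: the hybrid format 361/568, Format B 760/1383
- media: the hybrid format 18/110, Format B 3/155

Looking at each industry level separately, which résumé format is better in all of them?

the hybrid format

Healthcare: the hybrid format 203/480 = 42.3%, Format B 390/1079 = 36.1% → the hybrid format
Retail: the hybrid format 1960/2668 = 73.5%, Format B 2078/3264 = 63.7% → the hybrid format
Finance: the hybrid format 361/568 = 63.6%, Format B 760/1383 = 55.0% → the hybrid format
Media: the hybrid format 18/110 = 16.4%, Format B 3/155 = 1.9% → the hybrid format
The hybrid format has the higher rate in all 4 groups.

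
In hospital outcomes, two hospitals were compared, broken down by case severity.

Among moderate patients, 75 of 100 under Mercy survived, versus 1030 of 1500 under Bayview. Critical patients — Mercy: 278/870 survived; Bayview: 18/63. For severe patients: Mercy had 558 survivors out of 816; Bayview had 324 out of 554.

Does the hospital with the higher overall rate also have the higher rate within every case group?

No

Moderate: Mercy 75/100 = 75.0%, Bayview 1030/1500 = 68.7% → Mercy
Critical: Mercy 278/870 = 32.0%, Bayview 18/63 = 28.6% → Mercy
Severe: Mercy 558/816 = 68.4%, Bayview 324/554 = 58.5% → Mercy
Overall: Mercy 911/1786 = 51.0%, Bayview 1372/2117 = 64.8% → Bayview
Mercy wins each case group but Bayview wins overall — the comparison reverses. Mercy's patients skew toward critical, which has a lower base rate.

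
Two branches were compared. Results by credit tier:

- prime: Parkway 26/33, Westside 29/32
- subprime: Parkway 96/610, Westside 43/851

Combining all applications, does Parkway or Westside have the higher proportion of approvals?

Parkway

Prime: Parkway 26/33 = 78.8%, Westside 29/32 = 90.6% → Westside
Subprime: Parkway 96/610 = 15.7%, Westside 43/851 = 5.1% → Parkway
Overall: Parkway 122/643 = 19.0%, Westside 72/883 = 8.2% → Parkway
(Neither sweeps every credit group, but Parkway has the higher pooled rate.)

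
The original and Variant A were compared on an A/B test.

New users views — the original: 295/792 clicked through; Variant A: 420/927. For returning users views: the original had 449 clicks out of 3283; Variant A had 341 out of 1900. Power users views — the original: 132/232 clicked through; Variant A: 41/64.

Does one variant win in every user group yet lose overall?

New users: the original 295/792 = 37.2%, Variant A 420/927 = 45.3% → Variant A
Returning users: the original 449/3283 = 13.7%, Variant A 341/1900 = 17.9% → Variant A
Power users: the original 132/232 = 56.9%, Variant A 41/64 = 64.1% → Variant A
Overall: the original 876/4307 = 20.3%, Variant A 802/2891 = 27.7% → Variant A
Variant A wins overall and in every user group — no reversal.

No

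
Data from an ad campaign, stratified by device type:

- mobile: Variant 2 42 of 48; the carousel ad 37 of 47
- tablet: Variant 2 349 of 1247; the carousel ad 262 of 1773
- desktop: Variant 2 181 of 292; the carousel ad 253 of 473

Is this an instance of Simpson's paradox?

No

Mobile: Variant 2 42/48 = 87.5%, the carousel ad 37/47 = 78.7% → Variant 2
Tablet: Variant 2 349/1247 = 28.0%, the carousel ad 262/1773 = 14.8% → Variant 2
Desktop: Variant 2 181/292 = 62.0%, the carousel ad 253/473 = 53.5% → Variant 2
Overall: Variant 2 572/1587 = 36.0%, the carousel ad 552/2293 = 24.1% → Variant 2
Variant 2 wins overall and in every device group — no reversal.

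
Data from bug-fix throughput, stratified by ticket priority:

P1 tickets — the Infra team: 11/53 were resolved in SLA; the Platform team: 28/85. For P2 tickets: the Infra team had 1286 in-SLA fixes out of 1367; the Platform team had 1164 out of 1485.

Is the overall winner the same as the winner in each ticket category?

P1: the Infra team 11/53 = 20.8%, the Platform team 28/85 = 32.9% → the Platform team
P2: the Infra team 1286/1367 = 94.1%, the Platform team 1164/1485 = 78.4% → the Infra team
Overall: the Infra team 1297/1420 = 91.3%, the Platform team 1192/1570 = 75.9% → the Infra team
Neither sweeps: the Infra team wins 1 of 2 groups, the Platform team wins 1. The Infra team wins overall but not every group — no Simpson reversal.

No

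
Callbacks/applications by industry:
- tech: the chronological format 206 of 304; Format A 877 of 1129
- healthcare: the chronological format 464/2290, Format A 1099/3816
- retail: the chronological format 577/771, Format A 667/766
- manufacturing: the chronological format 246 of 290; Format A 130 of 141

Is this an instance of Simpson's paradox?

No

Tech: the chronological format 206/304 = 67.8%, Format A 877/1129 = 77.7% → Format A
Healthcare: the chronological format 464/2290 = 20.3%, Format A 1099/3816 = 28.8% → Format A
Retail: the chronological format 577/771 = 74.8%, Format A 667/766 = 87.1% → Format A
Manufacturing: the chronological format 246/290 = 84.8%, Format A 130/141 = 92.2% → Format A
Overall: the chronological format 1493/3655 = 40.8%, Format A 2773/5852 = 47.4% → Format A
Format A wins overall and in every industry group — no reversal.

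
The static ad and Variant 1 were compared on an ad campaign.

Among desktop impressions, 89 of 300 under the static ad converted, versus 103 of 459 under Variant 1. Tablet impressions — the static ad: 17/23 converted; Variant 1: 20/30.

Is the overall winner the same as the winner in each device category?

Desktop: the static ad 89/300 = 29.7%, Variant 1 103/459 = 22.4% → the static ad
Tablet: the static ad 17/23 = 73.9%, Variant 1 20/30 = 66.7% → the static ad
Overall: the static ad 106/323 = 32.8%, Variant 1 123/489 = 25.2% → the static ad
The static ad wins overall and in every device group — no reversal.

Yes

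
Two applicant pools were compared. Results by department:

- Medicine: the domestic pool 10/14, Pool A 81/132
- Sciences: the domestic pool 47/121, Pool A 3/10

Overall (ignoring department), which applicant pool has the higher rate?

Pool A

Medicine: the domestic pool 10/14 = 71.4%, Pool A 81/132 = 61.4% → the domestic pool
Sciences: the domestic pool 47/121 = 38.8%, Pool A 3/10 = 30.0% → the domestic pool
Overall: the domestic pool 57/135 = 42.2%, Pool A 84/142 = 59.2% → Pool A
(The domestic pool wins every department group but Pool A wins overall — the domestic pool's applicants skew toward the low-rate Sciences group.)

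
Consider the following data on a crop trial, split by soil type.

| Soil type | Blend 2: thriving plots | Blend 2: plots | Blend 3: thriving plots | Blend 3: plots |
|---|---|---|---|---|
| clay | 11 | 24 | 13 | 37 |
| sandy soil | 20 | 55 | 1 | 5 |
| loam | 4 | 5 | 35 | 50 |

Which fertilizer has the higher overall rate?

Clay: Blend 2 11/24 = 45.8%, Blend 3 13/37 = 35.1% → Blend 2
Sandy soil: Blend 2 20/55 = 36.4%, Blend 3 1/5 = 20.0% → Blend 2
Loam: Blend 2 4/5 = 80.0%, Blend 3 35/50 = 70.0% → Blend 2
Overall: Blend 2 35/84 = 41.7%, Blend 3 49/92 = 53.3% → Blend 3
(Blend 2 wins every soil group but Blend 3 wins overall — Blend 2's plots skew toward the low-rate sandy soil group.)

Blend 3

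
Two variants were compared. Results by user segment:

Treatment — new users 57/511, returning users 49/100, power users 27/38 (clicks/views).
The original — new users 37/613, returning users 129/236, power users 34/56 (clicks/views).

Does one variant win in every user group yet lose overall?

No

New users: Treatment 57/511 = 11.2%, the original 37/613 = 6.0% → Treatment
Returning users: Treatment 49/100 = 49.0%, the original 129/236 = 54.7% → the original
Power users: Treatment 27/38 = 71.1%, the original 34/56 = 60.7% → Treatment
Overall: Treatment 133/649 = 20.5%, the original 200/905 = 22.1% → the original
Neither sweeps: Treatment wins 2 of 3 groups, the original wins 1. The original wins overall but not every group — no Simpson reversal.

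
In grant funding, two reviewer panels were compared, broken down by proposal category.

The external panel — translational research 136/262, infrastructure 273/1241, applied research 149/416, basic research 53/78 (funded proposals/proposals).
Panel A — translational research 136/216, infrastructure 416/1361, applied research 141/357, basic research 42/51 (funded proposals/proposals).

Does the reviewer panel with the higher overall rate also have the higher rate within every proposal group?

Yes

Translational research: the external panel 136/262 = 51.9%, Panel A 136/216 = 63.0% → Panel A
Infrastructure: the external panel 273/1241 = 22.0%, Panel A 416/1361 = 30.6% → Panel A
Applied research: the external panel 149/416 = 35.8%, Panel A 141/357 = 39.5% → Panel A
Basic research: the external panel 53/78 = 67.9%, Panel A 42/51 = 82.4% → Panel A
Overall: the external panel 611/1997 = 30.6%, Panel A 735/1985 = 37.0% → Panel A
Panel A wins overall and in every proposal group — no reversal.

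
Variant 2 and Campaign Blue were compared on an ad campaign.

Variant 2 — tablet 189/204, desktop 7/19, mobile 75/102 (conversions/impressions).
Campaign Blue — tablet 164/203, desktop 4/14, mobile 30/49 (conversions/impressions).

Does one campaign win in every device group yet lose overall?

Tablet: Variant 2 189/204 = 92.6%, Campaign Blue 164/203 = 80.8% → Variant 2
Desktop: Variant 2 7/19 = 36.8%, Campaign Blue 4/14 = 28.6% → Variant 2
Mobile: Variant 2 75/102 = 73.5%, Campaign Blue 30/49 = 61.2% → Variant 2
Overall: Variant 2 271/325 = 83.4%, Campaign Blue 198/266 = 74.4% → Variant 2
Variant 2 wins overall and in every device group — no reversal.

No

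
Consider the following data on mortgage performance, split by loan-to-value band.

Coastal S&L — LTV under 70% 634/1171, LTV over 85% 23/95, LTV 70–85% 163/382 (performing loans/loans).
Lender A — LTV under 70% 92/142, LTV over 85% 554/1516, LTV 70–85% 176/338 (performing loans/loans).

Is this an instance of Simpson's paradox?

LTV under 70%: Coastal S&L 634/1171 = 54.1%, Lender A 92/142 = 64.8% → Lender A
LTV over 85%: Coastal S&L 23/95 = 24.2%, Lender A 554/1516 = 36.5% → Lender A
LTV 70–85%: Coastal S&L 163/382 = 42.7%, Lender A 176/338 = 52.1% → Lender A
Overall: Coastal S&L 820/1648 = 49.8%, Lender A 822/1996 = 41.2% → Coastal S&L
Lender A wins each loan-to-value group but Coastal S&L wins overall — the comparison reverses. Lender A's loans skew toward LTV over 85%, which has a lower base rate.

Yes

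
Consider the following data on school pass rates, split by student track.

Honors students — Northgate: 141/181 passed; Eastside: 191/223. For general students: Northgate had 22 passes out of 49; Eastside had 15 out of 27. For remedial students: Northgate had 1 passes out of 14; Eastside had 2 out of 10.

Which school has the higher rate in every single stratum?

Eastside

Honors: Northgate 141/181 = 77.9%, Eastside 191/223 = 85.7% → Eastside
General: Northgate 22/49 = 44.9%, Eastside 15/27 = 55.6% → Eastside
Remedial: Northgate 1/14 = 7.1%, Eastside 2/10 = 20.0% → Eastside
Eastside has the higher rate in all 3 groups.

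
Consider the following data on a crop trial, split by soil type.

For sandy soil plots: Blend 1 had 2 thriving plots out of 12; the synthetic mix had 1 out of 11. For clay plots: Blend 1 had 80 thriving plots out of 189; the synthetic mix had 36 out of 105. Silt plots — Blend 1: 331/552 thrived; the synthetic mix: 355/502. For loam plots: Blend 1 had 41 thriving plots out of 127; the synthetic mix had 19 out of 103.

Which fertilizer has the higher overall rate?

the synthetic mix

Sandy soil: Blend 1 2/12 = 16.7%, the synthetic mix 1/11 = 9.1% → Blend 1
Clay: Blend 1 80/189 = 42.3%, the synthetic mix 36/105 = 34.3% → Blend 1
Silt: Blend 1 331/552 = 60.0%, the synthetic mix 355/502 = 70.7% → the synthetic mix
Loam: Blend 1 41/127 = 32.3%, the synthetic mix 19/103 = 18.4% → Blend 1
Overall: Blend 1 454/880 = 51.6%, the synthetic mix 411/721 = 57.0% → the synthetic mix
(Neither sweeps every soil group, but the synthetic mix has the higher pooled rate.)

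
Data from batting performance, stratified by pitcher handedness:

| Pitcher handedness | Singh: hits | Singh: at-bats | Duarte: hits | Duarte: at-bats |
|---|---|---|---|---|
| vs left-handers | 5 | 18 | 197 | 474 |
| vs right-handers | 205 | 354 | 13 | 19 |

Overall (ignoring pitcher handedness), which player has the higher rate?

Singh

Vs left-handers: Singh 5/18 = 27.8%, Duarte 197/474 = 41.6% → Duarte
Vs right-handers: Singh 205/354 = 57.9%, Duarte 13/19 = 68.4% → Duarte
Overall: Singh 210/372 = 56.5%, Duarte 210/493 = 42.6% → Singh
(Duarte wins every pitcher group but Singh wins overall — Duarte's at-bats skew toward the low-rate vs left-handers group.)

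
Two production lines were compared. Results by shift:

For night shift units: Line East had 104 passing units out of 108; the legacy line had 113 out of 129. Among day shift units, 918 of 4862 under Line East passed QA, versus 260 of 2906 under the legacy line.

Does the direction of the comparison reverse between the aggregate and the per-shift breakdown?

Night shift: Line East 104/108 = 96.3%, the legacy line 113/129 = 87.6% → Line East
Day shift: Line East 918/4862 = 18.9%, the legacy line 260/2906 = 8.9% → Line East
Overall: Line East 1022/4970 = 20.6%, the legacy line 373/3035 = 12.3% → Line East
Line East wins overall and in every shift group — no reversal.

No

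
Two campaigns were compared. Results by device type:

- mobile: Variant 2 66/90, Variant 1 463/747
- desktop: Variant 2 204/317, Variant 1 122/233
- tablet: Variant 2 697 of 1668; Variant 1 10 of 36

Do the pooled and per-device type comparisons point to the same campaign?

Mobile: Variant 2 66/90 = 73.3%, Variant 1 463/747 = 62.0% → Variant 2
Desktop: Variant 2 204/317 = 64.4%, Variant 1 122/233 = 52.4% → Variant 2
Tablet: Variant 2 697/1668 = 41.8%, Variant 1 10/36 = 27.8% → Variant 2
Overall: Variant 2 967/2075 = 46.6%, Variant 1 595/1016 = 58.6% → Variant 1
Variant 2 wins each device group but Variant 1 wins overall — the comparison reverses. Variant 2's impressions skew toward tablet, which has a lower base rate.

No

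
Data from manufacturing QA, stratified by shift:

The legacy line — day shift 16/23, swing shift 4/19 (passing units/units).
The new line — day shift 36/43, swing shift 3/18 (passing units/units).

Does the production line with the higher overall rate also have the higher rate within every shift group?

No

Day shift: the legacy line 16/23 = 69.6%, the new line 36/43 = 83.7% → the new line
Swing shift: the legacy line 4/19 = 21.1%, the new line 3/18 = 16.7% → the legacy line
Overall: the legacy line 20/42 = 47.6%, the new line 39/61 = 63.9% → the new line
Neither sweeps: the legacy line wins 1 of 2 groups, the new line wins 1. The new line wins overall but not every group — no Simpson reversal.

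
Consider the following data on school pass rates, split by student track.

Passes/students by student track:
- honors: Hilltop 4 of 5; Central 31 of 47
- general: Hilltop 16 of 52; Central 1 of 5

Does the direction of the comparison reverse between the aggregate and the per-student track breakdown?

Honors: Hilltop 4/5 = 80.0%, Central 31/47 = 66.0% → Hilltop
General: Hilltop 16/52 = 30.8%, Central 1/5 = 20.0% → Hilltop
Overall: Hilltop 20/57 = 35.1%, Central 32/52 = 61.5% → Central
Hilltop wins each student group but Central wins overall — the comparison reverses. Hilltop's students skew toward general, which has a lower base rate.

Yes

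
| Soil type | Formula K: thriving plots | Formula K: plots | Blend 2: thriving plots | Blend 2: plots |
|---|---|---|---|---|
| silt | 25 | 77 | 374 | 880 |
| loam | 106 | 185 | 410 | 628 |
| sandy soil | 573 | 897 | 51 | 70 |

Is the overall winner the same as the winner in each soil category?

Silt: Formula K 25/77 = 32.5%, Blend 2 374/880 = 42.5% → Blend 2
Loam: Formula K 106/185 = 57.3%, Blend 2 410/628 = 65.3% → Blend 2
Sandy soil: Formula K 573/897 = 63.9%, Blend 2 51/70 = 72.9% → Blend 2
Overall: Formula K 704/1159 = 60.7%, Blend 2 835/1578 = 52.9% → Formula K
Blend 2 wins each soil group but Formula K wins overall — the comparison reverses. Blend 2's plots skew toward silt, which has a lower base rate.

No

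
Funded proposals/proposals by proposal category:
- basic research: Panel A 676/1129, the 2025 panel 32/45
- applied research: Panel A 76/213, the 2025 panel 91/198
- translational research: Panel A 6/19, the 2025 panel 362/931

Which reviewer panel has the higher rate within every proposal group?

the 2025 panel

Basic research: Panel A 676/1129 = 59.9%, the 2025 panel 32/45 = 71.1% → the 2025 panel
Applied research: Panel A 76/213 = 35.7%, the 2025 panel 91/198 = 46.0% → the 2025 panel
Translational research: Panel A 6/19 = 31.6%, the 2025 panel 362/931 = 38.9% → the 2025 panel
The 2025 panel has the higher rate in all 3 groups.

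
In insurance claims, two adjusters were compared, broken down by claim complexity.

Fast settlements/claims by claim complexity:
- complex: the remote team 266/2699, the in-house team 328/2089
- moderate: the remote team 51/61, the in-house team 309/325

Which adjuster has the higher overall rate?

Complex: the remote team 266/2699 = 9.9%, the in-house team 328/2089 = 15.7% → the in-house team
Moderate: the remote team 51/61 = 83.6%, the in-house team 309/325 = 95.1% → the in-house team
Overall: the remote team 317/2760 = 11.5%, the in-house team 637/2414 = 26.4% → the in-house team

the in-house team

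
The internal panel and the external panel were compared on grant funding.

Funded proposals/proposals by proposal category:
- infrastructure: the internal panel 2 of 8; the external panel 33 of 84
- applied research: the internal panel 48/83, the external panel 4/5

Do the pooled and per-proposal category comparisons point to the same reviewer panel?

Infrastructure: the internal panel 2/8 = 25.0%, the external panel 33/84 = 39.3% → the external panel
Applied research: the internal panel 48/83 = 57.8%, the external panel 4/5 = 80.0% → the external panel
Overall: the internal panel 50/91 = 54.9%, the external panel 37/89 = 41.6% → the internal panel
The external panel wins each proposal group but the internal panel wins overall — the comparison reverses. The external panel's proposals skew toward infrastructure, which has a lower base rate.

No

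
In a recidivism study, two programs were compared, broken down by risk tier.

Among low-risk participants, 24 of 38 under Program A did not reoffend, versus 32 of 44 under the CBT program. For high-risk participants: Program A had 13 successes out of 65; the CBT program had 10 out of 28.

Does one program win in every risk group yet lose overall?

No

Low-risk: Program A 24/38 = 63.2%, the CBT program 32/44 = 72.7% → the CBT program
High-risk: Program A 13/65 = 20.0%, the CBT program 10/28 = 35.7% → the CBT program
Overall: Program A 37/103 = 35.9%, the CBT program 42/72 = 58.3% → the CBT program
The CBT program wins overall and in every risk group — no reversal.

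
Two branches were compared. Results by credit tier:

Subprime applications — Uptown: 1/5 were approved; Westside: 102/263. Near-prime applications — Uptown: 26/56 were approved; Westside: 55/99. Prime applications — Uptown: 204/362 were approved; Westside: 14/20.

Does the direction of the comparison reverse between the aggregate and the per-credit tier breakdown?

Subprime: Uptown 1/5 = 20.0%, Westside 102/263 = 38.8% → Westside
Near-prime: Uptown 26/56 = 46.4%, Westside 55/99 = 55.6% → Westside
Prime: Uptown 204/362 = 56.4%, Westside 14/20 = 70.0% → Westside
Overall: Uptown 231/423 = 54.6%, Westside 171/382 = 44.8% → Uptown
Westside wins each credit group but Uptown wins overall — the comparison reverses. Westside's applications skew toward subprime, which has a lower base rate.

Yes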